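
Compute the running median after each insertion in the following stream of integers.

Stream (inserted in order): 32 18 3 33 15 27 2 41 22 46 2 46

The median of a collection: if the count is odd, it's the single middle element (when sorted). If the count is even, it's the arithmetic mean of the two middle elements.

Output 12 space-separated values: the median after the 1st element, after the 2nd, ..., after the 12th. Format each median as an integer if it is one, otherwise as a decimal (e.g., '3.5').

Answer: 32 25 18 25 18 22.5 18 22.5 22 24.5 22 24.5

Derivation:
Step 1: insert 32 -> lo=[32] (size 1, max 32) hi=[] (size 0) -> median=32
Step 2: insert 18 -> lo=[18] (size 1, max 18) hi=[32] (size 1, min 32) -> median=25
Step 3: insert 3 -> lo=[3, 18] (size 2, max 18) hi=[32] (size 1, min 32) -> median=18
Step 4: insert 33 -> lo=[3, 18] (size 2, max 18) hi=[32, 33] (size 2, min 32) -> median=25
Step 5: insert 15 -> lo=[3, 15, 18] (size 3, max 18) hi=[32, 33] (size 2, min 32) -> median=18
Step 6: insert 27 -> lo=[3, 15, 18] (size 3, max 18) hi=[27, 32, 33] (size 3, min 27) -> median=22.5
Step 7: insert 2 -> lo=[2, 3, 15, 18] (size 4, max 18) hi=[27, 32, 33] (size 3, min 27) -> median=18
Step 8: insert 41 -> lo=[2, 3, 15, 18] (size 4, max 18) hi=[27, 32, 33, 41] (size 4, min 27) -> median=22.5
Step 9: insert 22 -> lo=[2, 3, 15, 18, 22] (size 5, max 22) hi=[27, 32, 33, 41] (size 4, min 27) -> median=22
Step 10: insert 46 -> lo=[2, 3, 15, 18, 22] (size 5, max 22) hi=[27, 32, 33, 41, 46] (size 5, min 27) -> median=24.5
Step 11: insert 2 -> lo=[2, 2, 3, 15, 18, 22] (size 6, max 22) hi=[27, 32, 33, 41, 46] (size 5, min 27) -> median=22
Step 12: insert 46 -> lo=[2, 2, 3, 15, 18, 22] (size 6, max 22) hi=[27, 32, 33, 41, 46, 46] (size 6, min 27) -> median=24.5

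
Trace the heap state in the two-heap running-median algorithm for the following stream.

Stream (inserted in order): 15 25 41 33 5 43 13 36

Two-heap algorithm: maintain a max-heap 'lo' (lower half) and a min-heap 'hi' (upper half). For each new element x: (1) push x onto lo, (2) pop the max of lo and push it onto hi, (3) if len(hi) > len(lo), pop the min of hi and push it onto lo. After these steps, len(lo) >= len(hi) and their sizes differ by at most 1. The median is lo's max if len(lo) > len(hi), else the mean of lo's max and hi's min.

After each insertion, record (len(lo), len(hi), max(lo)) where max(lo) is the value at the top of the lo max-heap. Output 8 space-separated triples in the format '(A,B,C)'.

Step 1: insert 15 -> lo=[15] hi=[] -> (len(lo)=1, len(hi)=0, max(lo)=15)
Step 2: insert 25 -> lo=[15] hi=[25] -> (len(lo)=1, len(hi)=1, max(lo)=15)
Step 3: insert 41 -> lo=[15, 25] hi=[41] -> (len(lo)=2, len(hi)=1, max(lo)=25)
Step 4: insert 33 -> lo=[15, 25] hi=[33, 41] -> (len(lo)=2, len(hi)=2, max(lo)=25)
Step 5: insert 5 -> lo=[5, 15, 25] hi=[33, 41] -> (len(lo)=3, len(hi)=2, max(lo)=25)
Step 6: insert 43 -> lo=[5, 15, 25] hi=[33, 41, 43] -> (len(lo)=3, len(hi)=3, max(lo)=25)
Step 7: insert 13 -> lo=[5, 13, 15, 25] hi=[33, 41, 43] -> (len(lo)=4, len(hi)=3, max(lo)=25)
Step 8: insert 36 -> lo=[5, 13, 15, 25] hi=[33, 36, 41, 43] -> (len(lo)=4, len(hi)=4, max(lo)=25)

Answer: (1,0,15) (1,1,15) (2,1,25) (2,2,25) (3,2,25) (3,3,25) (4,3,25) (4,4,25)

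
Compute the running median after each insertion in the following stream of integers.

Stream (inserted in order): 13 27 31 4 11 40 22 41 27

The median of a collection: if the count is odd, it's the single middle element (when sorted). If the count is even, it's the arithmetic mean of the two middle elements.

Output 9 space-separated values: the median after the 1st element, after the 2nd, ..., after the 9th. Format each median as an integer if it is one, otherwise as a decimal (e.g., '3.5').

Answer: 13 20 27 20 13 20 22 24.5 27

Derivation:
Step 1: insert 13 -> lo=[13] (size 1, max 13) hi=[] (size 0) -> median=13
Step 2: insert 27 -> lo=[13] (size 1, max 13) hi=[27] (size 1, min 27) -> median=20
Step 3: insert 31 -> lo=[13, 27] (size 2, max 27) hi=[31] (size 1, min 31) -> median=27
Step 4: insert 4 -> lo=[4, 13] (size 2, max 13) hi=[27, 31] (size 2, min 27) -> median=20
Step 5: insert 11 -> lo=[4, 11, 13] (size 3, max 13) hi=[27, 31] (size 2, min 27) -> median=13
Step 6: insert 40 -> lo=[4, 11, 13] (size 3, max 13) hi=[27, 31, 40] (size 3, min 27) -> median=20
Step 7: insert 22 -> lo=[4, 11, 13, 22] (size 4, max 22) hi=[27, 31, 40] (size 3, min 27) -> median=22
Step 8: insert 41 -> lo=[4, 11, 13, 22] (size 4, max 22) hi=[27, 31, 40, 41] (size 4, min 27) -> median=24.5
Step 9: insert 27 -> lo=[4, 11, 13, 22, 27] (size 5, max 27) hi=[27, 31, 40, 41] (size 4, min 27) -> median=27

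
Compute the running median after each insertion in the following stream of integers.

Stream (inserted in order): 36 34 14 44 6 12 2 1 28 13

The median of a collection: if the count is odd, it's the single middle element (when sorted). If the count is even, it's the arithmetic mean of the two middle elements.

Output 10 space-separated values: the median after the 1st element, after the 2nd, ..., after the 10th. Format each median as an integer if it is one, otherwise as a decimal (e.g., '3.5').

Answer: 36 35 34 35 34 24 14 13 14 13.5

Derivation:
Step 1: insert 36 -> lo=[36] (size 1, max 36) hi=[] (size 0) -> median=36
Step 2: insert 34 -> lo=[34] (size 1, max 34) hi=[36] (size 1, min 36) -> median=35
Step 3: insert 14 -> lo=[14, 34] (size 2, max 34) hi=[36] (size 1, min 36) -> median=34
Step 4: insert 44 -> lo=[14, 34] (size 2, max 34) hi=[36, 44] (size 2, min 36) -> median=35
Step 5: insert 6 -> lo=[6, 14, 34] (size 3, max 34) hi=[36, 44] (size 2, min 36) -> median=34
Step 6: insert 12 -> lo=[6, 12, 14] (size 3, max 14) hi=[34, 36, 44] (size 3, min 34) -> median=24
Step 7: insert 2 -> lo=[2, 6, 12, 14] (size 4, max 14) hi=[34, 36, 44] (size 3, min 34) -> median=14
Step 8: insert 1 -> lo=[1, 2, 6, 12] (size 4, max 12) hi=[14, 34, 36, 44] (size 4, min 14) -> median=13
Step 9: insert 28 -> lo=[1, 2, 6, 12, 14] (size 5, max 14) hi=[28, 34, 36, 44] (size 4, min 28) -> median=14
Step 10: insert 13 -> lo=[1, 2, 6, 12, 13] (size 5, max 13) hi=[14, 28, 34, 36, 44] (size 5, min 14) -> median=13.5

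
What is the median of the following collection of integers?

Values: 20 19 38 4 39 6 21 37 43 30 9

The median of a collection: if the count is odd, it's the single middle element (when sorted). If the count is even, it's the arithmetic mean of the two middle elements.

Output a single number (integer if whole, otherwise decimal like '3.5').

Answer: 21

Derivation:
Step 1: insert 20 -> lo=[20] (size 1, max 20) hi=[] (size 0) -> median=20
Step 2: insert 19 -> lo=[19] (size 1, max 19) hi=[20] (size 1, min 20) -> median=19.5
Step 3: insert 38 -> lo=[19, 20] (size 2, max 20) hi=[38] (size 1, min 38) -> median=20
Step 4: insert 4 -> lo=[4, 19] (size 2, max 19) hi=[20, 38] (size 2, min 20) -> median=19.5
Step 5: insert 39 -> lo=[4, 19, 20] (size 3, max 20) hi=[38, 39] (size 2, min 38) -> median=20
Step 6: insert 6 -> lo=[4, 6, 19] (size 3, max 19) hi=[20, 38, 39] (size 3, min 20) -> median=19.5
Step 7: insert 21 -> lo=[4, 6, 19, 20] (size 4, max 20) hi=[21, 38, 39] (size 3, min 21) -> median=20
Step 8: insert 37 -> lo=[4, 6, 19, 20] (size 4, max 20) hi=[21, 37, 38, 39] (size 4, min 21) -> median=20.5
Step 9: insert 43 -> lo=[4, 6, 19, 20, 21] (size 5, max 21) hi=[37, 38, 39, 43] (size 4, min 37) -> median=21
Step 10: insert 30 -> lo=[4, 6, 19, 20, 21] (size 5, max 21) hi=[30, 37, 38, 39, 43] (size 5, min 30) -> median=25.5
Step 11: insert 9 -> lo=[4, 6, 9, 19, 20, 21] (size 6, max 21) hi=[30, 37, 38, 39, 43] (size 5, min 30) -> median=21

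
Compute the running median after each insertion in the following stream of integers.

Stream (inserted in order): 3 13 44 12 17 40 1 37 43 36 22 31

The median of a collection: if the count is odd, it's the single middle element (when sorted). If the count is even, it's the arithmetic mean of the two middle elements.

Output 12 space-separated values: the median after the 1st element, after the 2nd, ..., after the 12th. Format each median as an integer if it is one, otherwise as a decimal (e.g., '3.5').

Step 1: insert 3 -> lo=[3] (size 1, max 3) hi=[] (size 0) -> median=3
Step 2: insert 13 -> lo=[3] (size 1, max 3) hi=[13] (size 1, min 13) -> median=8
Step 3: insert 44 -> lo=[3, 13] (size 2, max 13) hi=[44] (size 1, min 44) -> median=13
Step 4: insert 12 -> lo=[3, 12] (size 2, max 12) hi=[13, 44] (size 2, min 13) -> median=12.5
Step 5: insert 17 -> lo=[3, 12, 13] (size 3, max 13) hi=[17, 44] (size 2, min 17) -> median=13
Step 6: insert 40 -> lo=[3, 12, 13] (size 3, max 13) hi=[17, 40, 44] (size 3, min 17) -> median=15
Step 7: insert 1 -> lo=[1, 3, 12, 13] (size 4, max 13) hi=[17, 40, 44] (size 3, min 17) -> median=13
Step 8: insert 37 -> lo=[1, 3, 12, 13] (size 4, max 13) hi=[17, 37, 40, 44] (size 4, min 17) -> median=15
Step 9: insert 43 -> lo=[1, 3, 12, 13, 17] (size 5, max 17) hi=[37, 40, 43, 44] (size 4, min 37) -> median=17
Step 10: insert 36 -> lo=[1, 3, 12, 13, 17] (size 5, max 17) hi=[36, 37, 40, 43, 44] (size 5, min 36) -> median=26.5
Step 11: insert 22 -> lo=[1, 3, 12, 13, 17, 22] (size 6, max 22) hi=[36, 37, 40, 43, 44] (size 5, min 36) -> median=22
Step 12: insert 31 -> lo=[1, 3, 12, 13, 17, 22] (size 6, max 22) hi=[31, 36, 37, 40, 43, 44] (size 6, min 31) -> median=26.5

Answer: 3 8 13 12.5 13 15 13 15 17 26.5 22 26.5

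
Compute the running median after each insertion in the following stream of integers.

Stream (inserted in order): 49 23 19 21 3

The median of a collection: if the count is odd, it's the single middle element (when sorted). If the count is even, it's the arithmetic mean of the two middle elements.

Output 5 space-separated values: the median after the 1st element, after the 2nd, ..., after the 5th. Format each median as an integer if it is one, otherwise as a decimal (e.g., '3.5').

Step 1: insert 49 -> lo=[49] (size 1, max 49) hi=[] (size 0) -> median=49
Step 2: insert 23 -> lo=[23] (size 1, max 23) hi=[49] (size 1, min 49) -> median=36
Step 3: insert 19 -> lo=[19, 23] (size 2, max 23) hi=[49] (size 1, min 49) -> median=23
Step 4: insert 21 -> lo=[19, 21] (size 2, max 21) hi=[23, 49] (size 2, min 23) -> median=22
Step 5: insert 3 -> lo=[3, 19, 21] (size 3, max 21) hi=[23, 49] (size 2, min 23) -> median=21

Answer: 49 36 23 22 21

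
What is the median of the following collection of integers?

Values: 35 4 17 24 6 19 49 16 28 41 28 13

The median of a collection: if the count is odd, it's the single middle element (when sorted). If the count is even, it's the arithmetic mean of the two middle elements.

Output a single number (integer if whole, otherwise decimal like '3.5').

Answer: 21.5

Derivation:
Step 1: insert 35 -> lo=[35] (size 1, max 35) hi=[] (size 0) -> median=35
Step 2: insert 4 -> lo=[4] (size 1, max 4) hi=[35] (size 1, min 35) -> median=19.5
Step 3: insert 17 -> lo=[4, 17] (size 2, max 17) hi=[35] (size 1, min 35) -> median=17
Step 4: insert 24 -> lo=[4, 17] (size 2, max 17) hi=[24, 35] (size 2, min 24) -> median=20.5
Step 5: insert 6 -> lo=[4, 6, 17] (size 3, max 17) hi=[24, 35] (size 2, min 24) -> median=17
Step 6: insert 19 -> lo=[4, 6, 17] (size 3, max 17) hi=[19, 24, 35] (size 3, min 19) -> median=18
Step 7: insert 49 -> lo=[4, 6, 17, 19] (size 4, max 19) hi=[24, 35, 49] (size 3, min 24) -> median=19
Step 8: insert 16 -> lo=[4, 6, 16, 17] (size 4, max 17) hi=[19, 24, 35, 49] (size 4, min 19) -> median=18
Step 9: insert 28 -> lo=[4, 6, 16, 17, 19] (size 5, max 19) hi=[24, 28, 35, 49] (size 4, min 24) -> median=19
Step 10: insert 41 -> lo=[4, 6, 16, 17, 19] (size 5, max 19) hi=[24, 28, 35, 41, 49] (size 5, min 24) -> median=21.5
Step 11: insert 28 -> lo=[4, 6, 16, 17, 19, 24] (size 6, max 24) hi=[28, 28, 35, 41, 49] (size 5, min 28) -> median=24
Step 12: insert 13 -> lo=[4, 6, 13, 16, 17, 19] (size 6, max 19) hi=[24, 28, 28, 35, 41, 49] (size 6, min 24) -> median=21.5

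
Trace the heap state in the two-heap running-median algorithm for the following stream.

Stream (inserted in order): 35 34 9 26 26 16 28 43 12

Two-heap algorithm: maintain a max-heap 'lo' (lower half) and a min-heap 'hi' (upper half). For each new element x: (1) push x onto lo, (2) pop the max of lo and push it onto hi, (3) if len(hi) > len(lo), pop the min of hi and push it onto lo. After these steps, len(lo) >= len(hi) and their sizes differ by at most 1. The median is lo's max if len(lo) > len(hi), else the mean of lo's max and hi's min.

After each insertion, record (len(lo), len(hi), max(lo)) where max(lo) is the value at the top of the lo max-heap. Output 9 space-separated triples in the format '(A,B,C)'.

Answer: (1,0,35) (1,1,34) (2,1,34) (2,2,26) (3,2,26) (3,3,26) (4,3,26) (4,4,26) (5,4,26)

Derivation:
Step 1: insert 35 -> lo=[35] hi=[] -> (len(lo)=1, len(hi)=0, max(lo)=35)
Step 2: insert 34 -> lo=[34] hi=[35] -> (len(lo)=1, len(hi)=1, max(lo)=34)
Step 3: insert 9 -> lo=[9, 34] hi=[35] -> (len(lo)=2, len(hi)=1, max(lo)=34)
Step 4: insert 26 -> lo=[9, 26] hi=[34, 35] -> (len(lo)=2, len(hi)=2, max(lo)=26)
Step 5: insert 26 -> lo=[9, 26, 26] hi=[34, 35] -> (len(lo)=3, len(hi)=2, max(lo)=26)
Step 6: insert 16 -> lo=[9, 16, 26] hi=[26, 34, 35] -> (len(lo)=3, len(hi)=3, max(lo)=26)
Step 7: insert 28 -> lo=[9, 16, 26, 26] hi=[28, 34, 35] -> (len(lo)=4, len(hi)=3, max(lo)=26)
Step 8: insert 43 -> lo=[9, 16, 26, 26] hi=[28, 34, 35, 43] -> (len(lo)=4, len(hi)=4, max(lo)=26)
Step 9: insert 12 -> lo=[9, 12, 16, 26, 26] hi=[28, 34, 35, 43] -> (len(lo)=5, len(hi)=4, max(lo)=26)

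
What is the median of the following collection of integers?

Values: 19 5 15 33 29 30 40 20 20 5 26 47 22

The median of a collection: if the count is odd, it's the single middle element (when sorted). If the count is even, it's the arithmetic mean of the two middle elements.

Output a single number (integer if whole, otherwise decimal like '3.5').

Answer: 22

Derivation:
Step 1: insert 19 -> lo=[19] (size 1, max 19) hi=[] (size 0) -> median=19
Step 2: insert 5 -> lo=[5] (size 1, max 5) hi=[19] (size 1, min 19) -> median=12
Step 3: insert 15 -> lo=[5, 15] (size 2, max 15) hi=[19] (size 1, min 19) -> median=15
Step 4: insert 33 -> lo=[5, 15] (size 2, max 15) hi=[19, 33] (size 2, min 19) -> median=17
Step 5: insert 29 -> lo=[5, 15, 19] (size 3, max 19) hi=[29, 33] (size 2, min 29) -> median=19
Step 6: insert 30 -> lo=[5, 15, 19] (size 3, max 19) hi=[29, 30, 33] (size 3, min 29) -> median=24
Step 7: insert 40 -> lo=[5, 15, 19, 29] (size 4, max 29) hi=[30, 33, 40] (size 3, min 30) -> median=29
Step 8: insert 20 -> lo=[5, 15, 19, 20] (size 4, max 20) hi=[29, 30, 33, 40] (size 4, min 29) -> median=24.5
Step 9: insert 20 -> lo=[5, 15, 19, 20, 20] (size 5, max 20) hi=[29, 30, 33, 40] (size 4, min 29) -> median=20
Step 10: insert 5 -> lo=[5, 5, 15, 19, 20] (size 5, max 20) hi=[20, 29, 30, 33, 40] (size 5, min 20) -> median=20
Step 11: insert 26 -> lo=[5, 5, 15, 19, 20, 20] (size 6, max 20) hi=[26, 29, 30, 33, 40] (size 5, min 26) -> median=20
Step 12: insert 47 -> lo=[5, 5, 15, 19, 20, 20] (size 6, max 20) hi=[26, 29, 30, 33, 40, 47] (size 6, min 26) -> median=23
Step 13: insert 22 -> lo=[5, 5, 15, 19, 20, 20, 22] (size 7, max 22) hi=[26, 29, 30, 33, 40, 47] (size 6, min 26) -> median=22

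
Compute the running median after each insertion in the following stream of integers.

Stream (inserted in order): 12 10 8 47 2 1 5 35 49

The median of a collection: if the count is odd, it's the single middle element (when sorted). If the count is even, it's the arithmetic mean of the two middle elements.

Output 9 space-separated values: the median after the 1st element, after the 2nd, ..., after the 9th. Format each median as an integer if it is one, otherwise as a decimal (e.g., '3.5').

Answer: 12 11 10 11 10 9 8 9 10

Derivation:
Step 1: insert 12 -> lo=[12] (size 1, max 12) hi=[] (size 0) -> median=12
Step 2: insert 10 -> lo=[10] (size 1, max 10) hi=[12] (size 1, min 12) -> median=11
Step 3: insert 8 -> lo=[8, 10] (size 2, max 10) hi=[12] (size 1, min 12) -> median=10
Step 4: insert 47 -> lo=[8, 10] (size 2, max 10) hi=[12, 47] (size 2, min 12) -> median=11
Step 5: insert 2 -> lo=[2, 8, 10] (size 3, max 10) hi=[12, 47] (size 2, min 12) -> median=10
Step 6: insert 1 -> lo=[1, 2, 8] (size 3, max 8) hi=[10, 12, 47] (size 3, min 10) -> median=9
Step 7: insert 5 -> lo=[1, 2, 5, 8] (size 4, max 8) hi=[10, 12, 47] (size 3, min 10) -> median=8
Step 8: insert 35 -> lo=[1, 2, 5, 8] (size 4, max 8) hi=[10, 12, 35, 47] (size 4, min 10) -> median=9
Step 9: insert 49 -> lo=[1, 2, 5, 8, 10] (size 5, max 10) hi=[12, 35, 47, 49] (size 4, min 12) -> median=10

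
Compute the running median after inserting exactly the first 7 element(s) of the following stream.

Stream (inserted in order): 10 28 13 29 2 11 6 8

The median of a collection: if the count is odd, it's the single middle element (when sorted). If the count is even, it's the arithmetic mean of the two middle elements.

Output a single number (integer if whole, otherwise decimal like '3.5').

Answer: 11

Derivation:
Step 1: insert 10 -> lo=[10] (size 1, max 10) hi=[] (size 0) -> median=10
Step 2: insert 28 -> lo=[10] (size 1, max 10) hi=[28] (size 1, min 28) -> median=19
Step 3: insert 13 -> lo=[10, 13] (size 2, max 13) hi=[28] (size 1, min 28) -> median=13
Step 4: insert 29 -> lo=[10, 13] (size 2, max 13) hi=[28, 29] (size 2, min 28) -> median=20.5
Step 5: insert 2 -> lo=[2, 10, 13] (size 3, max 13) hi=[28, 29] (size 2, min 28) -> median=13
Step 6: insert 11 -> lo=[2, 10, 11] (size 3, max 11) hi=[13, 28, 29] (size 3, min 13) -> median=12
Step 7: insert 6 -> lo=[2, 6, 10, 11] (size 4, max 11) hi=[13, 28, 29] (size 3, min 13) -> median=11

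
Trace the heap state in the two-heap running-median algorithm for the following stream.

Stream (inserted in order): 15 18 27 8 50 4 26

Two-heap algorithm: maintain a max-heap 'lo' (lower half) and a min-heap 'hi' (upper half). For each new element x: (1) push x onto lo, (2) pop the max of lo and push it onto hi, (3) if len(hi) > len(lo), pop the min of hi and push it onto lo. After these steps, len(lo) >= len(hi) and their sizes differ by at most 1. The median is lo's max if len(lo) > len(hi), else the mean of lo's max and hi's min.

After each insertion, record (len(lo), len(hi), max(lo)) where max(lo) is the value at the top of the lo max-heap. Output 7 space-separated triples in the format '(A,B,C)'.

Step 1: insert 15 -> lo=[15] hi=[] -> (len(lo)=1, len(hi)=0, max(lo)=15)
Step 2: insert 18 -> lo=[15] hi=[18] -> (len(lo)=1, len(hi)=1, max(lo)=15)
Step 3: insert 27 -> lo=[15, 18] hi=[27] -> (len(lo)=2, len(hi)=1, max(lo)=18)
Step 4: insert 8 -> lo=[8, 15] hi=[18, 27] -> (len(lo)=2, len(hi)=2, max(lo)=15)
Step 5: insert 50 -> lo=[8, 15, 18] hi=[27, 50] -> (len(lo)=3, len(hi)=2, max(lo)=18)
Step 6: insert 4 -> lo=[4, 8, 15] hi=[18, 27, 50] -> (len(lo)=3, len(hi)=3, max(lo)=15)
Step 7: insert 26 -> lo=[4, 8, 15, 18] hi=[26, 27, 50] -> (len(lo)=4, len(hi)=3, max(lo)=18)

Answer: (1,0,15) (1,1,15) (2,1,18) (2,2,15) (3,2,18) (3,3,15) (4,3,18)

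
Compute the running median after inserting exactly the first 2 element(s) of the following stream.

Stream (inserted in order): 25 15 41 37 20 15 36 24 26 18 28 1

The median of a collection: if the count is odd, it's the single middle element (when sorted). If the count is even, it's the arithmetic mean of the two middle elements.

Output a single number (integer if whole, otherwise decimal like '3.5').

Answer: 20

Derivation:
Step 1: insert 25 -> lo=[25] (size 1, max 25) hi=[] (size 0) -> median=25
Step 2: insert 15 -> lo=[15] (size 1, max 15) hi=[25] (size 1, min 25) -> median=20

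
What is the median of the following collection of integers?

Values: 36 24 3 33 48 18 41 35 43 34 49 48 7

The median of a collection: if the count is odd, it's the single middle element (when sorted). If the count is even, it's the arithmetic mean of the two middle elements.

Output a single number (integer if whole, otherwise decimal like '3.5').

Step 1: insert 36 -> lo=[36] (size 1, max 36) hi=[] (size 0) -> median=36
Step 2: insert 24 -> lo=[24] (size 1, max 24) hi=[36] (size 1, min 36) -> median=30
Step 3: insert 3 -> lo=[3, 24] (size 2, max 24) hi=[36] (size 1, min 36) -> median=24
Step 4: insert 33 -> lo=[3, 24] (size 2, max 24) hi=[33, 36] (size 2, min 33) -> median=28.5
Step 5: insert 48 -> lo=[3, 24, 33] (size 3, max 33) hi=[36, 48] (size 2, min 36) -> median=33
Step 6: insert 18 -> lo=[3, 18, 24] (size 3, max 24) hi=[33, 36, 48] (size 3, min 33) -> median=28.5
Step 7: insert 41 -> lo=[3, 18, 24, 33] (size 4, max 33) hi=[36, 41, 48] (size 3, min 36) -> median=33
Step 8: insert 35 -> lo=[3, 18, 24, 33] (size 4, max 33) hi=[35, 36, 41, 48] (size 4, min 35) -> median=34
Step 9: insert 43 -> lo=[3, 18, 24, 33, 35] (size 5, max 35) hi=[36, 41, 43, 48] (size 4, min 36) -> median=35
Step 10: insert 34 -> lo=[3, 18, 24, 33, 34] (size 5, max 34) hi=[35, 36, 41, 43, 48] (size 5, min 35) -> median=34.5
Step 11: insert 49 -> lo=[3, 18, 24, 33, 34, 35] (size 6, max 35) hi=[36, 41, 43, 48, 49] (size 5, min 36) -> median=35
Step 12: insert 48 -> lo=[3, 18, 24, 33, 34, 35] (size 6, max 35) hi=[36, 41, 43, 48, 48, 49] (size 6, min 36) -> median=35.5
Step 13: insert 7 -> lo=[3, 7, 18, 24, 33, 34, 35] (size 7, max 35) hi=[36, 41, 43, 48, 48, 49] (size 6, min 36) -> median=35

Answer: 35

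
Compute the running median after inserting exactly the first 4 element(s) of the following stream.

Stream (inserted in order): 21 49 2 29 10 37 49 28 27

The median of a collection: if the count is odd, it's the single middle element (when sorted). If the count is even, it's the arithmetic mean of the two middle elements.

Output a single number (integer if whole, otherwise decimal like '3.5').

Answer: 25

Derivation:
Step 1: insert 21 -> lo=[21] (size 1, max 21) hi=[] (size 0) -> median=21
Step 2: insert 49 -> lo=[21] (size 1, max 21) hi=[49] (size 1, min 49) -> median=35
Step 3: insert 2 -> lo=[2, 21] (size 2, max 21) hi=[49] (size 1, min 49) -> median=21
Step 4: insert 29 -> lo=[2, 21] (size 2, max 21) hi=[29, 49] (size 2, min 29) -> median=25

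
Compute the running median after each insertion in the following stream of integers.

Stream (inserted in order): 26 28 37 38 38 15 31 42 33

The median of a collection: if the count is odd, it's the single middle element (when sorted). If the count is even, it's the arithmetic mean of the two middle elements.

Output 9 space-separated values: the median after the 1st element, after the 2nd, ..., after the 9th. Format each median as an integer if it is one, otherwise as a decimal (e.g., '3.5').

Step 1: insert 26 -> lo=[26] (size 1, max 26) hi=[] (size 0) -> median=26
Step 2: insert 28 -> lo=[26] (size 1, max 26) hi=[28] (size 1, min 28) -> median=27
Step 3: insert 37 -> lo=[26, 28] (size 2, max 28) hi=[37] (size 1, min 37) -> median=28
Step 4: insert 38 -> lo=[26, 28] (size 2, max 28) hi=[37, 38] (size 2, min 37) -> median=32.5
Step 5: insert 38 -> lo=[26, 28, 37] (size 3, max 37) hi=[38, 38] (size 2, min 38) -> median=37
Step 6: insert 15 -> lo=[15, 26, 28] (size 3, max 28) hi=[37, 38, 38] (size 3, min 37) -> median=32.5
Step 7: insert 31 -> lo=[15, 26, 28, 31] (size 4, max 31) hi=[37, 38, 38] (size 3, min 37) -> median=31
Step 8: insert 42 -> lo=[15, 26, 28, 31] (size 4, max 31) hi=[37, 38, 38, 42] (size 4, min 37) -> median=34
Step 9: insert 33 -> lo=[15, 26, 28, 31, 33] (size 5, max 33) hi=[37, 38, 38, 42] (size 4, min 37) -> median=33

Answer: 26 27 28 32.5 37 32.5 31 34 33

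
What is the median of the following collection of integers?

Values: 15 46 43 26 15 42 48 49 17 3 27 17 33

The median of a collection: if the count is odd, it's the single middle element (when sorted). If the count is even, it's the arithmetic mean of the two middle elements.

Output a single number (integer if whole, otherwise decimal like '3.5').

Answer: 27

Derivation:
Step 1: insert 15 -> lo=[15] (size 1, max 15) hi=[] (size 0) -> median=15
Step 2: insert 46 -> lo=[15] (size 1, max 15) hi=[46] (size 1, min 46) -> median=30.5
Step 3: insert 43 -> lo=[15, 43] (size 2, max 43) hi=[46] (size 1, min 46) -> median=43
Step 4: insert 26 -> lo=[15, 26] (size 2, max 26) hi=[43, 46] (size 2, min 43) -> median=34.5
Step 5: insert 15 -> lo=[15, 15, 26] (size 3, max 26) hi=[43, 46] (size 2, min 43) -> median=26
Step 6: insert 42 -> lo=[15, 15, 26] (size 3, max 26) hi=[42, 43, 46] (size 3, min 42) -> median=34
Step 7: insert 48 -> lo=[15, 15, 26, 42] (size 4, max 42) hi=[43, 46, 48] (size 3, min 43) -> median=42
Step 8: insert 49 -> lo=[15, 15, 26, 42] (size 4, max 42) hi=[43, 46, 48, 49] (size 4, min 43) -> median=42.5
Step 9: insert 17 -> lo=[15, 15, 17, 26, 42] (size 5, max 42) hi=[43, 46, 48, 49] (size 4, min 43) -> median=42
Step 10: insert 3 -> lo=[3, 15, 15, 17, 26] (size 5, max 26) hi=[42, 43, 46, 48, 49] (size 5, min 42) -> median=34
Step 11: insert 27 -> lo=[3, 15, 15, 17, 26, 27] (size 6, max 27) hi=[42, 43, 46, 48, 49] (size 5, min 42) -> median=27
Step 12: insert 17 -> lo=[3, 15, 15, 17, 17, 26] (size 6, max 26) hi=[27, 42, 43, 46, 48, 49] (size 6, min 27) -> median=26.5
Step 13: insert 33 -> lo=[3, 15, 15, 17, 17, 26, 27] (size 7, max 27) hi=[33, 42, 43, 46, 48, 49] (size 6, min 33) -> median=27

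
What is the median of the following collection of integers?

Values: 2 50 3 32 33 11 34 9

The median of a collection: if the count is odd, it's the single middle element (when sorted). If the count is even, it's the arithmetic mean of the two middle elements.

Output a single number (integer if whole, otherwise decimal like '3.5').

Step 1: insert 2 -> lo=[2] (size 1, max 2) hi=[] (size 0) -> median=2
Step 2: insert 50 -> lo=[2] (size 1, max 2) hi=[50] (size 1, min 50) -> median=26
Step 3: insert 3 -> lo=[2, 3] (size 2, max 3) hi=[50] (size 1, min 50) -> median=3
Step 4: insert 32 -> lo=[2, 3] (size 2, max 3) hi=[32, 50] (size 2, min 32) -> median=17.5
Step 5: insert 33 -> lo=[2, 3, 32] (size 3, max 32) hi=[33, 50] (size 2, min 33) -> median=32
Step 6: insert 11 -> lo=[2, 3, 11] (size 3, max 11) hi=[32, 33, 50] (size 3, min 32) -> median=21.5
Step 7: insert 34 -> lo=[2, 3, 11, 32] (size 4, max 32) hi=[33, 34, 50] (size 3, min 33) -> median=32
Step 8: insert 9 -> lo=[2, 3, 9, 11] (size 4, max 11) hi=[32, 33, 34, 50] (size 4, min 32) -> median=21.5

Answer: 21.5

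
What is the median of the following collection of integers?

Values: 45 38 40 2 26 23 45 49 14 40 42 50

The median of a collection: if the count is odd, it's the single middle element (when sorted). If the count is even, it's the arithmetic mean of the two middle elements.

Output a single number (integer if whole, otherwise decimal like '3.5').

Step 1: insert 45 -> lo=[45] (size 1, max 45) hi=[] (size 0) -> median=45
Step 2: insert 38 -> lo=[38] (size 1, max 38) hi=[45] (size 1, min 45) -> median=41.5
Step 3: insert 40 -> lo=[38, 40] (size 2, max 40) hi=[45] (size 1, min 45) -> median=40
Step 4: insert 2 -> lo=[2, 38] (size 2, max 38) hi=[40, 45] (size 2, min 40) -> median=39
Step 5: insert 26 -> lo=[2, 26, 38] (size 3, max 38) hi=[40, 45] (size 2, min 40) -> median=38
Step 6: insert 23 -> lo=[2, 23, 26] (size 3, max 26) hi=[38, 40, 45] (size 3, min 38) -> median=32
Step 7: insert 45 -> lo=[2, 23, 26, 38] (size 4, max 38) hi=[40, 45, 45] (size 3, min 40) -> median=38
Step 8: insert 49 -> lo=[2, 23, 26, 38] (size 4, max 38) hi=[40, 45, 45, 49] (size 4, min 40) -> median=39
Step 9: insert 14 -> lo=[2, 14, 23, 26, 38] (size 5, max 38) hi=[40, 45, 45, 49] (size 4, min 40) -> median=38
Step 10: insert 40 -> lo=[2, 14, 23, 26, 38] (size 5, max 38) hi=[40, 40, 45, 45, 49] (size 5, min 40) -> median=39
Step 11: insert 42 -> lo=[2, 14, 23, 26, 38, 40] (size 6, max 40) hi=[40, 42, 45, 45, 49] (size 5, min 40) -> median=40
Step 12: insert 50 -> lo=[2, 14, 23, 26, 38, 40] (size 6, max 40) hi=[40, 42, 45, 45, 49, 50] (size 6, min 40) -> median=40

Answer: 40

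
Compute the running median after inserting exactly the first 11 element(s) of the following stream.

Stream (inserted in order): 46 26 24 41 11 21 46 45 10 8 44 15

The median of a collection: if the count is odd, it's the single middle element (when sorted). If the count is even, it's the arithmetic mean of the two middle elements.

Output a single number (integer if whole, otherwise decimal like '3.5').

Answer: 26

Derivation:
Step 1: insert 46 -> lo=[46] (size 1, max 46) hi=[] (size 0) -> median=46
Step 2: insert 26 -> lo=[26] (size 1, max 26) hi=[46] (size 1, min 46) -> median=36
Step 3: insert 24 -> lo=[24, 26] (size 2, max 26) hi=[46] (size 1, min 46) -> median=26
Step 4: insert 41 -> lo=[24, 26] (size 2, max 26) hi=[41, 46] (size 2, min 41) -> median=33.5
Step 5: insert 11 -> lo=[11, 24, 26] (size 3, max 26) hi=[41, 46] (size 2, min 41) -> median=26
Step 6: insert 21 -> lo=[11, 21, 24] (size 3, max 24) hi=[26, 41, 46] (size 3, min 26) -> median=25
Step 7: insert 46 -> lo=[11, 21, 24, 26] (size 4, max 26) hi=[41, 46, 46] (size 3, min 41) -> median=26
Step 8: insert 45 -> lo=[11, 21, 24, 26] (size 4, max 26) hi=[41, 45, 46, 46] (size 4, min 41) -> median=33.5
Step 9: insert 10 -> lo=[10, 11, 21, 24, 26] (size 5, max 26) hi=[41, 45, 46, 46] (size 4, min 41) -> median=26
Step 10: insert 8 -> lo=[8, 10, 11, 21, 24] (size 5, max 24) hi=[26, 41, 45, 46, 46] (size 5, min 26) -> median=25
Step 11: insert 44 -> lo=[8, 10, 11, 21, 24, 26] (size 6, max 26) hi=[41, 44, 45, 46, 46] (size 5, min 41) -> median=26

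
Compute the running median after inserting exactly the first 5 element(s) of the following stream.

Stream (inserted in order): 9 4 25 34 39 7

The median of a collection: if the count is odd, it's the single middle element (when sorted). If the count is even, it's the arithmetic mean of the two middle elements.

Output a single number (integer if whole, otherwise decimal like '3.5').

Step 1: insert 9 -> lo=[9] (size 1, max 9) hi=[] (size 0) -> median=9
Step 2: insert 4 -> lo=[4] (size 1, max 4) hi=[9] (size 1, min 9) -> median=6.5
Step 3: insert 25 -> lo=[4, 9] (size 2, max 9) hi=[25] (size 1, min 25) -> median=9
Step 4: insert 34 -> lo=[4, 9] (size 2, max 9) hi=[25, 34] (size 2, min 25) -> median=17
Step 5: insert 39 -> lo=[4, 9, 25] (size 3, max 25) hi=[34, 39] (size 2, min 34) -> median=25

Answer: 25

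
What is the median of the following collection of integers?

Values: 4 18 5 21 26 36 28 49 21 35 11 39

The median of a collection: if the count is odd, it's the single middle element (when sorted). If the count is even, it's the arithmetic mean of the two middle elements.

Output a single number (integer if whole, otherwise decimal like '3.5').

Step 1: insert 4 -> lo=[4] (size 1, max 4) hi=[] (size 0) -> median=4
Step 2: insert 18 -> lo=[4] (size 1, max 4) hi=[18] (size 1, min 18) -> median=11
Step 3: insert 5 -> lo=[4, 5] (size 2, max 5) hi=[18] (size 1, min 18) -> median=5
Step 4: insert 21 -> lo=[4, 5] (size 2, max 5) hi=[18, 21] (size 2, min 18) -> median=11.5
Step 5: insert 26 -> lo=[4, 5, 18] (size 3, max 18) hi=[21, 26] (size 2, min 21) -> median=18
Step 6: insert 36 -> lo=[4, 5, 18] (size 3, max 18) hi=[21, 26, 36] (size 3, min 21) -> median=19.5
Step 7: insert 28 -> lo=[4, 5, 18, 21] (size 4, max 21) hi=[26, 28, 36] (size 3, min 26) -> median=21
Step 8: insert 49 -> lo=[4, 5, 18, 21] (size 4, max 21) hi=[26, 28, 36, 49] (size 4, min 26) -> median=23.5
Step 9: insert 21 -> lo=[4, 5, 18, 21, 21] (size 5, max 21) hi=[26, 28, 36, 49] (size 4, min 26) -> median=21
Step 10: insert 35 -> lo=[4, 5, 18, 21, 21] (size 5, max 21) hi=[26, 28, 35, 36, 49] (size 5, min 26) -> median=23.5
Step 11: insert 11 -> lo=[4, 5, 11, 18, 21, 21] (size 6, max 21) hi=[26, 28, 35, 36, 49] (size 5, min 26) -> median=21
Step 12: insert 39 -> lo=[4, 5, 11, 18, 21, 21] (size 6, max 21) hi=[26, 28, 35, 36, 39, 49] (size 6, min 26) -> median=23.5

Answer: 23.5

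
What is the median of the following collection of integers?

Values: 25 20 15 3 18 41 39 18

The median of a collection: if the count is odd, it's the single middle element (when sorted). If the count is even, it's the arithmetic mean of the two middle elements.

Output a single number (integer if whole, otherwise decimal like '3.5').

Step 1: insert 25 -> lo=[25] (size 1, max 25) hi=[] (size 0) -> median=25
Step 2: insert 20 -> lo=[20] (size 1, max 20) hi=[25] (size 1, min 25) -> median=22.5
Step 3: insert 15 -> lo=[15, 20] (size 2, max 20) hi=[25] (size 1, min 25) -> median=20
Step 4: insert 3 -> lo=[3, 15] (size 2, max 15) hi=[20, 25] (size 2, min 20) -> median=17.5
Step 5: insert 18 -> lo=[3, 15, 18] (size 3, max 18) hi=[20, 25] (size 2, min 20) -> median=18
Step 6: insert 41 -> lo=[3, 15, 18] (size 3, max 18) hi=[20, 25, 41] (size 3, min 20) -> median=19
Step 7: insert 39 -> lo=[3, 15, 18, 20] (size 4, max 20) hi=[25, 39, 41] (size 3, min 25) -> median=20
Step 8: insert 18 -> lo=[3, 15, 18, 18] (size 4, max 18) hi=[20, 25, 39, 41] (size 4, min 20) -> median=19

Answer: 19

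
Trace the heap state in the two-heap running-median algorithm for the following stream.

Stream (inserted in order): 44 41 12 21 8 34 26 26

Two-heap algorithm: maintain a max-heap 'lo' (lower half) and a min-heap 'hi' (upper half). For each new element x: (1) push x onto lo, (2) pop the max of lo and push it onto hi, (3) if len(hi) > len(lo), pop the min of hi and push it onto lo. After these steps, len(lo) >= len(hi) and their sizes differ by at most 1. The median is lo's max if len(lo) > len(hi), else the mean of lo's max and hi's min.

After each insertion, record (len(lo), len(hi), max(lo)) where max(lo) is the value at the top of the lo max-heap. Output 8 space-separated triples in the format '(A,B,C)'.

Answer: (1,0,44) (1,1,41) (2,1,41) (2,2,21) (3,2,21) (3,3,21) (4,3,26) (4,4,26)

Derivation:
Step 1: insert 44 -> lo=[44] hi=[] -> (len(lo)=1, len(hi)=0, max(lo)=44)
Step 2: insert 41 -> lo=[41] hi=[44] -> (len(lo)=1, len(hi)=1, max(lo)=41)
Step 3: insert 12 -> lo=[12, 41] hi=[44] -> (len(lo)=2, len(hi)=1, max(lo)=41)
Step 4: insert 21 -> lo=[12, 21] hi=[41, 44] -> (len(lo)=2, len(hi)=2, max(lo)=21)
Step 5: insert 8 -> lo=[8, 12, 21] hi=[41, 44] -> (len(lo)=3, len(hi)=2, max(lo)=21)
Step 6: insert 34 -> lo=[8, 12, 21] hi=[34, 41, 44] -> (len(lo)=3, len(hi)=3, max(lo)=21)
Step 7: insert 26 -> lo=[8, 12, 21, 26] hi=[34, 41, 44] -> (len(lo)=4, len(hi)=3, max(lo)=26)
Step 8: insert 26 -> lo=[8, 12, 21, 26] hi=[26, 34, 41, 44] -> (len(lo)=4, len(hi)=4, max(lo)=26)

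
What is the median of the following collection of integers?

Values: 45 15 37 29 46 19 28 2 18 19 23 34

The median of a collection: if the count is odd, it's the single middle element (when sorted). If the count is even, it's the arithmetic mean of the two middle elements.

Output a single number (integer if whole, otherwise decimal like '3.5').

Answer: 25.5

Derivation:
Step 1: insert 45 -> lo=[45] (size 1, max 45) hi=[] (size 0) -> median=45
Step 2: insert 15 -> lo=[15] (size 1, max 15) hi=[45] (size 1, min 45) -> median=30
Step 3: insert 37 -> lo=[15, 37] (size 2, max 37) hi=[45] (size 1, min 45) -> median=37
Step 4: insert 29 -> lo=[15, 29] (size 2, max 29) hi=[37, 45] (size 2, min 37) -> median=33
Step 5: insert 46 -> lo=[15, 29, 37] (size 3, max 37) hi=[45, 46] (size 2, min 45) -> median=37
Step 6: insert 19 -> lo=[15, 19, 29] (size 3, max 29) hi=[37, 45, 46] (size 3, min 37) -> median=33
Step 7: insert 28 -> lo=[15, 19, 28, 29] (size 4, max 29) hi=[37, 45, 46] (size 3, min 37) -> median=29
Step 8: insert 2 -> lo=[2, 15, 19, 28] (size 4, max 28) hi=[29, 37, 45, 46] (size 4, min 29) -> median=28.5
Step 9: insert 18 -> lo=[2, 15, 18, 19, 28] (size 5, max 28) hi=[29, 37, 45, 46] (size 4, min 29) -> median=28
Step 10: insert 19 -> lo=[2, 15, 18, 19, 19] (size 5, max 19) hi=[28, 29, 37, 45, 46] (size 5, min 28) -> median=23.5
Step 11: insert 23 -> lo=[2, 15, 18, 19, 19, 23] (size 6, max 23) hi=[28, 29, 37, 45, 46] (size 5, min 28) -> median=23
Step 12: insert 34 -> lo=[2, 15, 18, 19, 19, 23] (size 6, max 23) hi=[28, 29, 34, 37, 45, 46] (size 6, min 28) -> median=25.5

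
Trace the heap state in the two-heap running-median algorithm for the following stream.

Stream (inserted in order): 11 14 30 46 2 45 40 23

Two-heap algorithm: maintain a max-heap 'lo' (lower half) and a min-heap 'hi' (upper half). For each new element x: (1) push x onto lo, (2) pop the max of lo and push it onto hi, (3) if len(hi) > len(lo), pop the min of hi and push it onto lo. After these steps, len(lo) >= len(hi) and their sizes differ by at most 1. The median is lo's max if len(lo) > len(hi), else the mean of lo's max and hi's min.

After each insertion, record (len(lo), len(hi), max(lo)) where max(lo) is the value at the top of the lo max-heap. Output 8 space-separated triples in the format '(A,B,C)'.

Answer: (1,0,11) (1,1,11) (2,1,14) (2,2,14) (3,2,14) (3,3,14) (4,3,30) (4,4,23)

Derivation:
Step 1: insert 11 -> lo=[11] hi=[] -> (len(lo)=1, len(hi)=0, max(lo)=11)
Step 2: insert 14 -> lo=[11] hi=[14] -> (len(lo)=1, len(hi)=1, max(lo)=11)
Step 3: insert 30 -> lo=[11, 14] hi=[30] -> (len(lo)=2, len(hi)=1, max(lo)=14)
Step 4: insert 46 -> lo=[11, 14] hi=[30, 46] -> (len(lo)=2, len(hi)=2, max(lo)=14)
Step 5: insert 2 -> lo=[2, 11, 14] hi=[30, 46] -> (len(lo)=3, len(hi)=2, max(lo)=14)
Step 6: insert 45 -> lo=[2, 11, 14] hi=[30, 45, 46] -> (len(lo)=3, len(hi)=3, max(lo)=14)
Step 7: insert 40 -> lo=[2, 11, 14, 30] hi=[40, 45, 46] -> (len(lo)=4, len(hi)=3, max(lo)=30)
Step 8: insert 23 -> lo=[2, 11, 14, 23] hi=[30, 40, 45, 46] -> (len(lo)=4, len(hi)=4, max(lo)=23)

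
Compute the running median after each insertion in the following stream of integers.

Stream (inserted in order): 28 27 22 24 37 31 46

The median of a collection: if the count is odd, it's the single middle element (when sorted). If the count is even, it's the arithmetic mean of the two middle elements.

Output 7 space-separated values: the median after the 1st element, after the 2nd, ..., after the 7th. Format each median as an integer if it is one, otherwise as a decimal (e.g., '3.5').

Step 1: insert 28 -> lo=[28] (size 1, max 28) hi=[] (size 0) -> median=28
Step 2: insert 27 -> lo=[27] (size 1, max 27) hi=[28] (size 1, min 28) -> median=27.5
Step 3: insert 22 -> lo=[22, 27] (size 2, max 27) hi=[28] (size 1, min 28) -> median=27
Step 4: insert 24 -> lo=[22, 24] (size 2, max 24) hi=[27, 28] (size 2, min 27) -> median=25.5
Step 5: insert 37 -> lo=[22, 24, 27] (size 3, max 27) hi=[28, 37] (size 2, min 28) -> median=27
Step 6: insert 31 -> lo=[22, 24, 27] (size 3, max 27) hi=[28, 31, 37] (size 3, min 28) -> median=27.5
Step 7: insert 46 -> lo=[22, 24, 27, 28] (size 4, max 28) hi=[31, 37, 46] (size 3, min 31) -> median=28

Answer: 28 27.5 27 25.5 27 27.5 28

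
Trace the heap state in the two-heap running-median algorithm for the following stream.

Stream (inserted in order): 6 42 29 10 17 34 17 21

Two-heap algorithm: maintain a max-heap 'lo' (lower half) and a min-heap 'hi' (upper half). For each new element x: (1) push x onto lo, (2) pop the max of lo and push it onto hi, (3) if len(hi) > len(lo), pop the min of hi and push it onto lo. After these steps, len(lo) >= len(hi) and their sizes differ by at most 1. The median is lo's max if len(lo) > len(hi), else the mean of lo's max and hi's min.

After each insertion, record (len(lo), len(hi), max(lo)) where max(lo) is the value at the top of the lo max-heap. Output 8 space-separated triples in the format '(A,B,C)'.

Answer: (1,0,6) (1,1,6) (2,1,29) (2,2,10) (3,2,17) (3,3,17) (4,3,17) (4,4,17)

Derivation:
Step 1: insert 6 -> lo=[6] hi=[] -> (len(lo)=1, len(hi)=0, max(lo)=6)
Step 2: insert 42 -> lo=[6] hi=[42] -> (len(lo)=1, len(hi)=1, max(lo)=6)
Step 3: insert 29 -> lo=[6, 29] hi=[42] -> (len(lo)=2, len(hi)=1, max(lo)=29)
Step 4: insert 10 -> lo=[6, 10] hi=[29, 42] -> (len(lo)=2, len(hi)=2, max(lo)=10)
Step 5: insert 17 -> lo=[6, 10, 17] hi=[29, 42] -> (len(lo)=3, len(hi)=2, max(lo)=17)
Step 6: insert 34 -> lo=[6, 10, 17] hi=[29, 34, 42] -> (len(lo)=3, len(hi)=3, max(lo)=17)
Step 7: insert 17 -> lo=[6, 10, 17, 17] hi=[29, 34, 42] -> (len(lo)=4, len(hi)=3, max(lo)=17)
Step 8: insert 21 -> lo=[6, 10, 17, 17] hi=[21, 29, 34, 42] -> (len(lo)=4, len(hi)=4, max(lo)=17)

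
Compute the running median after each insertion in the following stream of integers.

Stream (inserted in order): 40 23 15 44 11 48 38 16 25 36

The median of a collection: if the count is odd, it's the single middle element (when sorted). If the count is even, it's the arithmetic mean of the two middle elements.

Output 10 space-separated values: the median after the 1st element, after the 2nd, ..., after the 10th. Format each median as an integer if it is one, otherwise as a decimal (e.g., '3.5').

Answer: 40 31.5 23 31.5 23 31.5 38 30.5 25 30.5

Derivation:
Step 1: insert 40 -> lo=[40] (size 1, max 40) hi=[] (size 0) -> median=40
Step 2: insert 23 -> lo=[23] (size 1, max 23) hi=[40] (size 1, min 40) -> median=31.5
Step 3: insert 15 -> lo=[15, 23] (size 2, max 23) hi=[40] (size 1, min 40) -> median=23
Step 4: insert 44 -> lo=[15, 23] (size 2, max 23) hi=[40, 44] (size 2, min 40) -> median=31.5
Step 5: insert 11 -> lo=[11, 15, 23] (size 3, max 23) hi=[40, 44] (size 2, min 40) -> median=23
Step 6: insert 48 -> lo=[11, 15, 23] (size 3, max 23) hi=[40, 44, 48] (size 3, min 40) -> median=31.5
Step 7: insert 38 -> lo=[11, 15, 23, 38] (size 4, max 38) hi=[40, 44, 48] (size 3, min 40) -> median=38
Step 8: insert 16 -> lo=[11, 15, 16, 23] (size 4, max 23) hi=[38, 40, 44, 48] (size 4, min 38) -> median=30.5
Step 9: insert 25 -> lo=[11, 15, 16, 23, 25] (size 5, max 25) hi=[38, 40, 44, 48] (size 4, min 38) -> median=25
Step 10: insert 36 -> lo=[11, 15, 16, 23, 25] (size 5, max 25) hi=[36, 38, 40, 44, 48] (size 5, min 36) -> median=30.5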